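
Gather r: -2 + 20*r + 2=20*r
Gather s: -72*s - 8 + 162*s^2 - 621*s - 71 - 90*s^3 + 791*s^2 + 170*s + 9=-90*s^3 + 953*s^2 - 523*s - 70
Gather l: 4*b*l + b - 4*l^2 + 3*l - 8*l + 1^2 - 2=b - 4*l^2 + l*(4*b - 5) - 1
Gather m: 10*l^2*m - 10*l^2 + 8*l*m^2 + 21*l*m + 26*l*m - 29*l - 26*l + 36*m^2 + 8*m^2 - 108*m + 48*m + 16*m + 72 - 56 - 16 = -10*l^2 - 55*l + m^2*(8*l + 44) + m*(10*l^2 + 47*l - 44)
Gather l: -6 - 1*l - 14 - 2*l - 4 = -3*l - 24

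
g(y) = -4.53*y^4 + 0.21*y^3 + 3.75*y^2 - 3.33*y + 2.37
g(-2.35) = -109.98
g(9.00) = -29292.09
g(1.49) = -15.90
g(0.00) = 2.37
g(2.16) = -83.82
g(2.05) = -66.89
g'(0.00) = -3.33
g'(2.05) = -141.41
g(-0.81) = 5.47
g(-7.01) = -10801.17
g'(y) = -18.12*y^3 + 0.63*y^2 + 7.5*y - 3.33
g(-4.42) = -1656.75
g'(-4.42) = 1540.51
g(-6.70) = -8998.60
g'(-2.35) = 217.68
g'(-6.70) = 5424.53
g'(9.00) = -13094.28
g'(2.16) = -166.80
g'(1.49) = -50.70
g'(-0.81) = 0.64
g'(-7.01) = 6216.89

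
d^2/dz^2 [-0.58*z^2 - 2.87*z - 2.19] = -1.16000000000000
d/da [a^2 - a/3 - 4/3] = 2*a - 1/3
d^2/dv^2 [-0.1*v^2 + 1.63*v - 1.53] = -0.200000000000000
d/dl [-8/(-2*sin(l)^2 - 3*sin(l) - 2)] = -8*(4*sin(l) + 3)*cos(l)/(3*sin(l) - cos(2*l) + 3)^2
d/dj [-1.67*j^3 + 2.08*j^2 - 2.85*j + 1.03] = -5.01*j^2 + 4.16*j - 2.85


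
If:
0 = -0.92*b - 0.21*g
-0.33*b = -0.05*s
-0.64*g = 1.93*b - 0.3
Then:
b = -0.34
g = 1.50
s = -2.27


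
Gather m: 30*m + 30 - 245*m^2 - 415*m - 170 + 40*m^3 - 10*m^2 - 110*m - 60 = 40*m^3 - 255*m^2 - 495*m - 200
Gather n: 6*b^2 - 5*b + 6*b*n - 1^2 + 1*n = 6*b^2 - 5*b + n*(6*b + 1) - 1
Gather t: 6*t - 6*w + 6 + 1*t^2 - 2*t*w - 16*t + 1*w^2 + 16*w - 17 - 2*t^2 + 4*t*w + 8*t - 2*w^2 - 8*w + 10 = -t^2 + t*(2*w - 2) - w^2 + 2*w - 1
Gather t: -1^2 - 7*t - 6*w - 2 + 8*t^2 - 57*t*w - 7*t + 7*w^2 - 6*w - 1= 8*t^2 + t*(-57*w - 14) + 7*w^2 - 12*w - 4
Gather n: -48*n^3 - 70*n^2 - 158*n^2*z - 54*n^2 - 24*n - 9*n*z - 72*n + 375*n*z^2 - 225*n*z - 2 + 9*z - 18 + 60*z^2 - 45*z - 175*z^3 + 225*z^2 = -48*n^3 + n^2*(-158*z - 124) + n*(375*z^2 - 234*z - 96) - 175*z^3 + 285*z^2 - 36*z - 20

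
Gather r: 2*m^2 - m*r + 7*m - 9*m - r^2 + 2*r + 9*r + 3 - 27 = 2*m^2 - 2*m - r^2 + r*(11 - m) - 24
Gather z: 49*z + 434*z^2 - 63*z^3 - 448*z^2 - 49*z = -63*z^3 - 14*z^2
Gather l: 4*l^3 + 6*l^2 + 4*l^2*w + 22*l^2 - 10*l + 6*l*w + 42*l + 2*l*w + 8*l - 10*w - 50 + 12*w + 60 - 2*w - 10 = 4*l^3 + l^2*(4*w + 28) + l*(8*w + 40)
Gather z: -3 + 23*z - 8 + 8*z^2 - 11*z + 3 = 8*z^2 + 12*z - 8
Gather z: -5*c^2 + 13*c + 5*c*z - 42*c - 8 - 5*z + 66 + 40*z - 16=-5*c^2 - 29*c + z*(5*c + 35) + 42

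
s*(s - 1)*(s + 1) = s^3 - s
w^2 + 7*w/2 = w*(w + 7/2)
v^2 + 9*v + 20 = (v + 4)*(v + 5)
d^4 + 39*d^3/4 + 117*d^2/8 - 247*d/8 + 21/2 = (d - 3/4)*(d - 1/2)*(d + 4)*(d + 7)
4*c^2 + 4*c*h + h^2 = (2*c + h)^2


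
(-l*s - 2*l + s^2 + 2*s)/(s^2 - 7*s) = (-l*s - 2*l + s^2 + 2*s)/(s*(s - 7))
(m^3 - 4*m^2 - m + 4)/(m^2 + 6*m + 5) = (m^2 - 5*m + 4)/(m + 5)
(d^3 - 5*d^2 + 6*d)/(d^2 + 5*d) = (d^2 - 5*d + 6)/(d + 5)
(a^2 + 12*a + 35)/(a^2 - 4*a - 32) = (a^2 + 12*a + 35)/(a^2 - 4*a - 32)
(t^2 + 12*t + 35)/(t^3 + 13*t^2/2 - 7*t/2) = 2*(t + 5)/(t*(2*t - 1))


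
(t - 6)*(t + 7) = t^2 + t - 42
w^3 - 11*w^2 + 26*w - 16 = (w - 8)*(w - 2)*(w - 1)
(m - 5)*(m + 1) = m^2 - 4*m - 5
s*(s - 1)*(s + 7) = s^3 + 6*s^2 - 7*s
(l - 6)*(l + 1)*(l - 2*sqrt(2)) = l^3 - 5*l^2 - 2*sqrt(2)*l^2 - 6*l + 10*sqrt(2)*l + 12*sqrt(2)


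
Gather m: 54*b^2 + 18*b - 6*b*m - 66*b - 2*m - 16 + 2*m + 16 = 54*b^2 - 6*b*m - 48*b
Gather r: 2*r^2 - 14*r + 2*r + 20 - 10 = 2*r^2 - 12*r + 10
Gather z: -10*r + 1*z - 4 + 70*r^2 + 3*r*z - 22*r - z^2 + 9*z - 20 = 70*r^2 - 32*r - z^2 + z*(3*r + 10) - 24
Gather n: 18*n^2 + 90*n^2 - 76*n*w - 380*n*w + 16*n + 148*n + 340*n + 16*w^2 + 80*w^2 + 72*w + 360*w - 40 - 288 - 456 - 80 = 108*n^2 + n*(504 - 456*w) + 96*w^2 + 432*w - 864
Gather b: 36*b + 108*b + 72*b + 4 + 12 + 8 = 216*b + 24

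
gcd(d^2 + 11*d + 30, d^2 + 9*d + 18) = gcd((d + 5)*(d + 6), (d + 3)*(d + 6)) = d + 6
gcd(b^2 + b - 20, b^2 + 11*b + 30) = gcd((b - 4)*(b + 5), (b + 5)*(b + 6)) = b + 5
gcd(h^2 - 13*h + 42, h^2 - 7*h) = h - 7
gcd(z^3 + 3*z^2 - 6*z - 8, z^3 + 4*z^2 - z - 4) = z^2 + 5*z + 4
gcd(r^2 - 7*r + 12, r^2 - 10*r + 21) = r - 3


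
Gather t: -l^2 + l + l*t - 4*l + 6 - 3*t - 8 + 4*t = -l^2 - 3*l + t*(l + 1) - 2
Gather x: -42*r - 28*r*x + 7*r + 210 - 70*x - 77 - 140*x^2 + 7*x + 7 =-35*r - 140*x^2 + x*(-28*r - 63) + 140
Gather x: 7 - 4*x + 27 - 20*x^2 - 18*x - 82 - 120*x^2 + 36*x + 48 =-140*x^2 + 14*x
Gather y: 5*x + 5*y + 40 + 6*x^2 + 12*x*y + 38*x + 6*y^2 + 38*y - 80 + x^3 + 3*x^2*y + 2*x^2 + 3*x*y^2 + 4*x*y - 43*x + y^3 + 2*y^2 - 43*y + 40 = x^3 + 8*x^2 + y^3 + y^2*(3*x + 8) + y*(3*x^2 + 16*x)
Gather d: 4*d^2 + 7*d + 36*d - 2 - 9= 4*d^2 + 43*d - 11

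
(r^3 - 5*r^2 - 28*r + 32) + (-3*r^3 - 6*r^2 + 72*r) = -2*r^3 - 11*r^2 + 44*r + 32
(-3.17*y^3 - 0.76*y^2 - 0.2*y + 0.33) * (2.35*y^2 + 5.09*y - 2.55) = -7.4495*y^5 - 17.9213*y^4 + 3.7451*y^3 + 1.6955*y^2 + 2.1897*y - 0.8415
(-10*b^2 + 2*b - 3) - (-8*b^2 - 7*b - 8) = -2*b^2 + 9*b + 5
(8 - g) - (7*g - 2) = 10 - 8*g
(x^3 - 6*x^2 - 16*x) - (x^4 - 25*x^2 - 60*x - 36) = -x^4 + x^3 + 19*x^2 + 44*x + 36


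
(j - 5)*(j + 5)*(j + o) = j^3 + j^2*o - 25*j - 25*o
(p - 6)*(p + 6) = p^2 - 36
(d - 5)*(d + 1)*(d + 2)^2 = d^4 - 17*d^2 - 36*d - 20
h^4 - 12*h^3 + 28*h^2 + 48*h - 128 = (h - 8)*(h - 4)*(h - 2)*(h + 2)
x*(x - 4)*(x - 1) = x^3 - 5*x^2 + 4*x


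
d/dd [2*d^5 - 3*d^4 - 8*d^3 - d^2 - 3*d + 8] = 10*d^4 - 12*d^3 - 24*d^2 - 2*d - 3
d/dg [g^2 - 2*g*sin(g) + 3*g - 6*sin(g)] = -2*g*cos(g) + 2*g - 2*sin(g) - 6*cos(g) + 3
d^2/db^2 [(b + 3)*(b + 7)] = 2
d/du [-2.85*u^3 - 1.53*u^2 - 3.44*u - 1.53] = -8.55*u^2 - 3.06*u - 3.44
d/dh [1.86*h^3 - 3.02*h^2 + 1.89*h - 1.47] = 5.58*h^2 - 6.04*h + 1.89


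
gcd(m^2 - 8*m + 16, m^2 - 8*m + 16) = m^2 - 8*m + 16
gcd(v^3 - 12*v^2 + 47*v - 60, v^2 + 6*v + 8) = 1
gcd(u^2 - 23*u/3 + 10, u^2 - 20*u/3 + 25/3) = u - 5/3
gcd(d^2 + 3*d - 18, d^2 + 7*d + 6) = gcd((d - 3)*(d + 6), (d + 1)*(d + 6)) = d + 6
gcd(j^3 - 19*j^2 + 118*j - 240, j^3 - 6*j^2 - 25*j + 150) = j^2 - 11*j + 30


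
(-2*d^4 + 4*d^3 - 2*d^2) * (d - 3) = -2*d^5 + 10*d^4 - 14*d^3 + 6*d^2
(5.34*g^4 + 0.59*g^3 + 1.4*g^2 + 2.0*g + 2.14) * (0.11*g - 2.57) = 0.5874*g^5 - 13.6589*g^4 - 1.3623*g^3 - 3.378*g^2 - 4.9046*g - 5.4998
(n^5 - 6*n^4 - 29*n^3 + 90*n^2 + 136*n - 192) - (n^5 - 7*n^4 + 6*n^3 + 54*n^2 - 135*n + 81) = n^4 - 35*n^3 + 36*n^2 + 271*n - 273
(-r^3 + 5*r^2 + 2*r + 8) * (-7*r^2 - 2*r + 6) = 7*r^5 - 33*r^4 - 30*r^3 - 30*r^2 - 4*r + 48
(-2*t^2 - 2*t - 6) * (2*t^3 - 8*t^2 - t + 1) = -4*t^5 + 12*t^4 + 6*t^3 + 48*t^2 + 4*t - 6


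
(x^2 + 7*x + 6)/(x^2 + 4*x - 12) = (x + 1)/(x - 2)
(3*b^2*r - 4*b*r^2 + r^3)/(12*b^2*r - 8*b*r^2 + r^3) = (3*b^2 - 4*b*r + r^2)/(12*b^2 - 8*b*r + r^2)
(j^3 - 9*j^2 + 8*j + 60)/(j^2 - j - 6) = (j^2 - 11*j + 30)/(j - 3)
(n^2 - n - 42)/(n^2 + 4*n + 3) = (n^2 - n - 42)/(n^2 + 4*n + 3)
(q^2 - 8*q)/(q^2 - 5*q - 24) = q/(q + 3)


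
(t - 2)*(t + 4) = t^2 + 2*t - 8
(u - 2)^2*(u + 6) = u^3 + 2*u^2 - 20*u + 24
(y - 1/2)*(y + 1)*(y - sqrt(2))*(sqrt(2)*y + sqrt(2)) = sqrt(2)*y^4 - 2*y^3 + 3*sqrt(2)*y^3/2 - 3*y^2 - sqrt(2)*y/2 + 1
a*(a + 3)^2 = a^3 + 6*a^2 + 9*a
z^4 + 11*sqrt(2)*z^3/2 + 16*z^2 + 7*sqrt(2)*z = z*(z + sqrt(2))^2*(z + 7*sqrt(2)/2)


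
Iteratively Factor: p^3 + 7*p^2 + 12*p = (p + 4)*(p^2 + 3*p) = p*(p + 4)*(p + 3)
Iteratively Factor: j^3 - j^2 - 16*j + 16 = (j - 1)*(j^2 - 16) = (j - 4)*(j - 1)*(j + 4)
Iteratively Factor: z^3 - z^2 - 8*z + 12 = (z - 2)*(z^2 + z - 6) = (z - 2)^2*(z + 3)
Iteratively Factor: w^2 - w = (w)*(w - 1)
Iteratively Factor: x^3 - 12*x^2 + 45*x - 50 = (x - 2)*(x^2 - 10*x + 25) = (x - 5)*(x - 2)*(x - 5)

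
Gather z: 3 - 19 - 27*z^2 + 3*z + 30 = -27*z^2 + 3*z + 14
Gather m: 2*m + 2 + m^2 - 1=m^2 + 2*m + 1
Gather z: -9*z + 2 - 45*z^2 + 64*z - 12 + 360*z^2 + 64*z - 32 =315*z^2 + 119*z - 42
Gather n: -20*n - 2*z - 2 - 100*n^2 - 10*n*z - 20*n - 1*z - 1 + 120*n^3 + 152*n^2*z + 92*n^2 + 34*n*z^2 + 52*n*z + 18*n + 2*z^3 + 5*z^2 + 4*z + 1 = 120*n^3 + n^2*(152*z - 8) + n*(34*z^2 + 42*z - 22) + 2*z^3 + 5*z^2 + z - 2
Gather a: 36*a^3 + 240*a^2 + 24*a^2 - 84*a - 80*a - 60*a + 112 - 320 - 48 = 36*a^3 + 264*a^2 - 224*a - 256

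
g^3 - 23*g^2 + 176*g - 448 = (g - 8)^2*(g - 7)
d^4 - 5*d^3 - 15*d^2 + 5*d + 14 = (d - 7)*(d - 1)*(d + 1)*(d + 2)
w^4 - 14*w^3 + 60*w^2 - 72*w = w*(w - 6)^2*(w - 2)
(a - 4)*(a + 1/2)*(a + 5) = a^3 + 3*a^2/2 - 39*a/2 - 10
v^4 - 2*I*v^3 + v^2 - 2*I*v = v*(v - 2*I)*(v - I)*(v + I)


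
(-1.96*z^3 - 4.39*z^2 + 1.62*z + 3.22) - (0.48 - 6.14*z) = -1.96*z^3 - 4.39*z^2 + 7.76*z + 2.74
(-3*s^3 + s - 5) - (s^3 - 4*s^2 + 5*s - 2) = -4*s^3 + 4*s^2 - 4*s - 3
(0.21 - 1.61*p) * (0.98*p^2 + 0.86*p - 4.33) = -1.5778*p^3 - 1.1788*p^2 + 7.1519*p - 0.9093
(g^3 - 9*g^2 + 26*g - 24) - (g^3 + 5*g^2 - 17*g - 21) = -14*g^2 + 43*g - 3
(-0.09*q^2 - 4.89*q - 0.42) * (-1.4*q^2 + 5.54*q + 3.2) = 0.126*q^4 + 6.3474*q^3 - 26.7906*q^2 - 17.9748*q - 1.344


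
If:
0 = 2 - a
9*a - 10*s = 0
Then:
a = 2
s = 9/5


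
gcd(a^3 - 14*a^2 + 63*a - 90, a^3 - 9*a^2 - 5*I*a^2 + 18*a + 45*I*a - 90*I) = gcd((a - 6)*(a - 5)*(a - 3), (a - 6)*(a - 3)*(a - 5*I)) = a^2 - 9*a + 18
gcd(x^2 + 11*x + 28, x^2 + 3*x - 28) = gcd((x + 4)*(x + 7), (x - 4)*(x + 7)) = x + 7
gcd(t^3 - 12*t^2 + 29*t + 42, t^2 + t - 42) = t - 6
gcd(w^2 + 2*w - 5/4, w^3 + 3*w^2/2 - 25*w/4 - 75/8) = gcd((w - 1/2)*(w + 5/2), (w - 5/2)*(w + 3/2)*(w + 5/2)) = w + 5/2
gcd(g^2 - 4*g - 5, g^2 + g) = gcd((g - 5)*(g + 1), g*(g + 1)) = g + 1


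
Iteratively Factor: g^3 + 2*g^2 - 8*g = (g - 2)*(g^2 + 4*g) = (g - 2)*(g + 4)*(g)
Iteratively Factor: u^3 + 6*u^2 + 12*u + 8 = (u + 2)*(u^2 + 4*u + 4) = (u + 2)^2*(u + 2)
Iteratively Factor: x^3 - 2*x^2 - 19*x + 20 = (x + 4)*(x^2 - 6*x + 5) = (x - 1)*(x + 4)*(x - 5)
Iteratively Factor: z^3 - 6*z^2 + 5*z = (z - 1)*(z^2 - 5*z) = (z - 5)*(z - 1)*(z)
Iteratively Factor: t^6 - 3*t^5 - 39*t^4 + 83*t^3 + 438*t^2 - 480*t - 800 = (t - 5)*(t^5 + 2*t^4 - 29*t^3 - 62*t^2 + 128*t + 160) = (t - 5)*(t + 4)*(t^4 - 2*t^3 - 21*t^2 + 22*t + 40) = (t - 5)*(t + 4)^2*(t^3 - 6*t^2 + 3*t + 10) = (t - 5)*(t - 2)*(t + 4)^2*(t^2 - 4*t - 5) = (t - 5)^2*(t - 2)*(t + 4)^2*(t + 1)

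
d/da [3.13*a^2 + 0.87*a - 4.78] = 6.26*a + 0.87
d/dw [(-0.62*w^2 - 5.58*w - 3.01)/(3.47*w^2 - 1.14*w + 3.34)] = (20.0694*w^2 + 16.7478*w - 22.0686)/(12.0409*w^4 - 7.9116*w^3 + 24.4792*w^2 - 7.6152*w + 11.1556)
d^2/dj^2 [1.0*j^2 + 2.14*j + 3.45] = 2.00000000000000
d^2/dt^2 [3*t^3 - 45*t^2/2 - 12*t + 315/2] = 18*t - 45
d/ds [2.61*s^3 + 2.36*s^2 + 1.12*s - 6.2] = 7.83*s^2 + 4.72*s + 1.12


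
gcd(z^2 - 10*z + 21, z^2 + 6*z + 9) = 1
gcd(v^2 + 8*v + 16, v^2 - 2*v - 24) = v + 4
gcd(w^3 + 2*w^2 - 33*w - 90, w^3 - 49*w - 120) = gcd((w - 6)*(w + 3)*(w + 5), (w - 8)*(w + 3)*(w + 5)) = w^2 + 8*w + 15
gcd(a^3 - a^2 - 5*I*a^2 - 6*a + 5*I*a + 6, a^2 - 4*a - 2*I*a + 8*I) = a - 2*I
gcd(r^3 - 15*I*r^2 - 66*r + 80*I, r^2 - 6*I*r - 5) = r - 5*I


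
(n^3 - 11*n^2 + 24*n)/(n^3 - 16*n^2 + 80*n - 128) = n*(n - 3)/(n^2 - 8*n + 16)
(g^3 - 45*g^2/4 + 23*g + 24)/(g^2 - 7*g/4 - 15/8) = 2*(g^2 - 12*g + 32)/(2*g - 5)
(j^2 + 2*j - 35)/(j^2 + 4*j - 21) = (j - 5)/(j - 3)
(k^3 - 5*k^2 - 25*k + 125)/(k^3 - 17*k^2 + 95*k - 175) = (k + 5)/(k - 7)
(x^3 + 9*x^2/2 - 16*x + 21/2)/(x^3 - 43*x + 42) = (x - 3/2)/(x - 6)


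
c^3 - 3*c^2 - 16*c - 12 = (c - 6)*(c + 1)*(c + 2)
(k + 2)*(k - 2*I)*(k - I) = k^3 + 2*k^2 - 3*I*k^2 - 2*k - 6*I*k - 4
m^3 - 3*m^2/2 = m^2*(m - 3/2)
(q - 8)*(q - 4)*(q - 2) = q^3 - 14*q^2 + 56*q - 64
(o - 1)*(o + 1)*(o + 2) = o^3 + 2*o^2 - o - 2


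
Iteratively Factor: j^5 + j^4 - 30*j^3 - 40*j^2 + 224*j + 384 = (j + 2)*(j^4 - j^3 - 28*j^2 + 16*j + 192) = (j - 4)*(j + 2)*(j^3 + 3*j^2 - 16*j - 48) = (j - 4)*(j + 2)*(j + 4)*(j^2 - j - 12) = (j - 4)*(j + 2)*(j + 3)*(j + 4)*(j - 4)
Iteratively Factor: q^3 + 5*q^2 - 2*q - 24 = (q + 4)*(q^2 + q - 6) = (q + 3)*(q + 4)*(q - 2)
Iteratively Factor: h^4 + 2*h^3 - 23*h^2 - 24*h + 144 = (h + 4)*(h^3 - 2*h^2 - 15*h + 36) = (h - 3)*(h + 4)*(h^2 + h - 12) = (h - 3)*(h + 4)^2*(h - 3)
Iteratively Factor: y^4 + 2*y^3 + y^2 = (y + 1)*(y^3 + y^2) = y*(y + 1)*(y^2 + y) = y^2*(y + 1)*(y + 1)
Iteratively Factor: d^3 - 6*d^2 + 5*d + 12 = (d - 4)*(d^2 - 2*d - 3) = (d - 4)*(d - 3)*(d + 1)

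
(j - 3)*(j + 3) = j^2 - 9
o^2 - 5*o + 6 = (o - 3)*(o - 2)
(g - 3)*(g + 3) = g^2 - 9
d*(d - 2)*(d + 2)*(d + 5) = d^4 + 5*d^3 - 4*d^2 - 20*d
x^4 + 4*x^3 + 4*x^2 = x^2*(x + 2)^2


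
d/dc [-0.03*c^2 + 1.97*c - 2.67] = 1.97 - 0.06*c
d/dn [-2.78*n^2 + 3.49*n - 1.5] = 3.49 - 5.56*n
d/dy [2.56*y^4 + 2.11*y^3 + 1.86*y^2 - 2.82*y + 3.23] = 10.24*y^3 + 6.33*y^2 + 3.72*y - 2.82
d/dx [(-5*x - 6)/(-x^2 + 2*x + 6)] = (5*x^2 - 10*x - 2*(x - 1)*(5*x + 6) - 30)/(-x^2 + 2*x + 6)^2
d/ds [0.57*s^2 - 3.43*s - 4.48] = 1.14*s - 3.43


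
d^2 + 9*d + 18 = (d + 3)*(d + 6)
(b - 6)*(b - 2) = b^2 - 8*b + 12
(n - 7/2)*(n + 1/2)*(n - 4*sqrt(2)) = n^3 - 4*sqrt(2)*n^2 - 3*n^2 - 7*n/4 + 12*sqrt(2)*n + 7*sqrt(2)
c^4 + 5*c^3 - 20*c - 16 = (c - 2)*(c + 1)*(c + 2)*(c + 4)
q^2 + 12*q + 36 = (q + 6)^2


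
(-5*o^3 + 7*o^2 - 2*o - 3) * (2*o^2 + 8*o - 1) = -10*o^5 - 26*o^4 + 57*o^3 - 29*o^2 - 22*o + 3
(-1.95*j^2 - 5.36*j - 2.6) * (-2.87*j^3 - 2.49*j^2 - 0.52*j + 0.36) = 5.5965*j^5 + 20.2387*j^4 + 21.8224*j^3 + 8.5592*j^2 - 0.5776*j - 0.936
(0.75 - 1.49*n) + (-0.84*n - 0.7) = 0.05 - 2.33*n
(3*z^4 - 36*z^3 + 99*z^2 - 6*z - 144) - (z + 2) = 3*z^4 - 36*z^3 + 99*z^2 - 7*z - 146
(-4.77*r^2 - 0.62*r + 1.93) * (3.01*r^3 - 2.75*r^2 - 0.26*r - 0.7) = -14.3577*r^5 + 11.2513*r^4 + 8.7545*r^3 - 1.8073*r^2 - 0.0678*r - 1.351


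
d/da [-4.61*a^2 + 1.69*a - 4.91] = 1.69 - 9.22*a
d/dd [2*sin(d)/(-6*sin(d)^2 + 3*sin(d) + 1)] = 2*(6*sin(d)^2 + 1)*cos(d)/(6*sin(d)^2 - 3*sin(d) - 1)^2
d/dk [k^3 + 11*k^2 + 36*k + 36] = 3*k^2 + 22*k + 36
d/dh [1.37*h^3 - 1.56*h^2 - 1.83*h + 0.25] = 4.11*h^2 - 3.12*h - 1.83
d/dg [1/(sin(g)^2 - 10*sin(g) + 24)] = 2*(5 - sin(g))*cos(g)/(sin(g)^2 - 10*sin(g) + 24)^2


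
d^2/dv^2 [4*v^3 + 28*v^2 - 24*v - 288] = 24*v + 56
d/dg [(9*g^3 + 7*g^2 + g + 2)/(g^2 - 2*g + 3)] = (9*g^4 - 36*g^3 + 66*g^2 + 38*g + 7)/(g^4 - 4*g^3 + 10*g^2 - 12*g + 9)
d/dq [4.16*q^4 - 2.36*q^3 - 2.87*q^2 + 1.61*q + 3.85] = 16.64*q^3 - 7.08*q^2 - 5.74*q + 1.61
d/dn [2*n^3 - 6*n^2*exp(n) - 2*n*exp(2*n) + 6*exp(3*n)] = -6*n^2*exp(n) + 6*n^2 - 4*n*exp(2*n) - 12*n*exp(n) + 18*exp(3*n) - 2*exp(2*n)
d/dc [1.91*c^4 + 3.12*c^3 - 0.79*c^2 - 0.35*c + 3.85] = 7.64*c^3 + 9.36*c^2 - 1.58*c - 0.35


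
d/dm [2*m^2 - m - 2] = 4*m - 1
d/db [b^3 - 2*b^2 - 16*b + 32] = 3*b^2 - 4*b - 16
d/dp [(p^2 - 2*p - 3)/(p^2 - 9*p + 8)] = (-7*p^2 + 22*p - 43)/(p^4 - 18*p^3 + 97*p^2 - 144*p + 64)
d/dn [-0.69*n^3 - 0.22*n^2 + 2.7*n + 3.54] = -2.07*n^2 - 0.44*n + 2.7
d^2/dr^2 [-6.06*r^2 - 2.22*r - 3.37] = -12.1200000000000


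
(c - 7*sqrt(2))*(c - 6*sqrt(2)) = c^2 - 13*sqrt(2)*c + 84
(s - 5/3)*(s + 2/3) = s^2 - s - 10/9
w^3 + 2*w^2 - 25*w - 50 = (w - 5)*(w + 2)*(w + 5)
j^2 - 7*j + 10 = (j - 5)*(j - 2)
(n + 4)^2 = n^2 + 8*n + 16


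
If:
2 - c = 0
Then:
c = 2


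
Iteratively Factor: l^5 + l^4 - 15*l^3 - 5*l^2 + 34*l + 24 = (l + 4)*(l^4 - 3*l^3 - 3*l^2 + 7*l + 6) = (l + 1)*(l + 4)*(l^3 - 4*l^2 + l + 6) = (l - 2)*(l + 1)*(l + 4)*(l^2 - 2*l - 3) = (l - 3)*(l - 2)*(l + 1)*(l + 4)*(l + 1)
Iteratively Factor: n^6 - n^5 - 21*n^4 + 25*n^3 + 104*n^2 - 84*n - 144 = (n + 1)*(n^5 - 2*n^4 - 19*n^3 + 44*n^2 + 60*n - 144) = (n - 2)*(n + 1)*(n^4 - 19*n^2 + 6*n + 72) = (n - 3)*(n - 2)*(n + 1)*(n^3 + 3*n^2 - 10*n - 24) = (n - 3)^2*(n - 2)*(n + 1)*(n^2 + 6*n + 8) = (n - 3)^2*(n - 2)*(n + 1)*(n + 2)*(n + 4)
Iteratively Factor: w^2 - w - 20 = (w + 4)*(w - 5)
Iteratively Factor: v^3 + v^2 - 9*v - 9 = (v + 1)*(v^2 - 9) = (v + 1)*(v + 3)*(v - 3)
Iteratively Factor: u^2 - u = (u - 1)*(u)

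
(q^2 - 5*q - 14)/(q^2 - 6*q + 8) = (q^2 - 5*q - 14)/(q^2 - 6*q + 8)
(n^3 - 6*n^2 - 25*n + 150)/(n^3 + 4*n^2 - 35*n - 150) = (n - 5)/(n + 5)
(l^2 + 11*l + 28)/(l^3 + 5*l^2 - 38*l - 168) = 1/(l - 6)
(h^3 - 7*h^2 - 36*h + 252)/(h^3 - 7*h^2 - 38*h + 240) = (h^2 - 13*h + 42)/(h^2 - 13*h + 40)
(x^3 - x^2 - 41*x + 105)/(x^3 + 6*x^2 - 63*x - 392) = (x^2 - 8*x + 15)/(x^2 - x - 56)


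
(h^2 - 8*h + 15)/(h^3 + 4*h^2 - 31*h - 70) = (h - 3)/(h^2 + 9*h + 14)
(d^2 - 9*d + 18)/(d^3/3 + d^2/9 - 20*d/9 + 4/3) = 9*(d^2 - 9*d + 18)/(3*d^3 + d^2 - 20*d + 12)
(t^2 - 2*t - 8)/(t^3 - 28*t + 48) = (t + 2)/(t^2 + 4*t - 12)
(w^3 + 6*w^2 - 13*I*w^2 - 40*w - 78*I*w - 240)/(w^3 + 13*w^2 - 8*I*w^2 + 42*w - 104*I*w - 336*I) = (w - 5*I)/(w + 7)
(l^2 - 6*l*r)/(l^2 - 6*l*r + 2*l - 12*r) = l/(l + 2)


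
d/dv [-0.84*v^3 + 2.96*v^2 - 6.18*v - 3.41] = -2.52*v^2 + 5.92*v - 6.18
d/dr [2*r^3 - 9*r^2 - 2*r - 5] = 6*r^2 - 18*r - 2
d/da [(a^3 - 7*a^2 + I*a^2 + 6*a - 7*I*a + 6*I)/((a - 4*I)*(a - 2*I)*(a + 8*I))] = (a^4*(7 + I) + a^3*(68 + 14*I) + a^2*(-294 - 182*I) + a*(152 + 896*I) - 448 - 624*I)/(a^6 + 4*I*a^5 + 76*a^4 + 32*I*a^3 + 1856*a^2 - 5120*I*a - 4096)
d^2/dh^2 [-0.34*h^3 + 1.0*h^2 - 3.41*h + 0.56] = 2.0 - 2.04*h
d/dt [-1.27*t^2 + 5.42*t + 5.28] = 5.42 - 2.54*t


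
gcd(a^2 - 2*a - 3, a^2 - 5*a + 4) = 1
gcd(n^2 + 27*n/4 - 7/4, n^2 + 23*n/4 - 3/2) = n - 1/4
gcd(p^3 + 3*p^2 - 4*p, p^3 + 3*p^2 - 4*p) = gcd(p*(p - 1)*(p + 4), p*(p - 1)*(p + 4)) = p^3 + 3*p^2 - 4*p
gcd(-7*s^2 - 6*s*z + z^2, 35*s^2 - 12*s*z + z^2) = -7*s + z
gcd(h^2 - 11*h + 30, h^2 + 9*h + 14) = 1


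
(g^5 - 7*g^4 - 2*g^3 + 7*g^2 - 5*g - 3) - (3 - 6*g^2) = g^5 - 7*g^4 - 2*g^3 + 13*g^2 - 5*g - 6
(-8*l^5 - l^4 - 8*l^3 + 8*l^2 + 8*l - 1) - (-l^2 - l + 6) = -8*l^5 - l^4 - 8*l^3 + 9*l^2 + 9*l - 7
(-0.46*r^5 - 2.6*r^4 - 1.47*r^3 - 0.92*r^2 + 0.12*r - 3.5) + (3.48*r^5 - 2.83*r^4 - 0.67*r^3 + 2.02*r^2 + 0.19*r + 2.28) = 3.02*r^5 - 5.43*r^4 - 2.14*r^3 + 1.1*r^2 + 0.31*r - 1.22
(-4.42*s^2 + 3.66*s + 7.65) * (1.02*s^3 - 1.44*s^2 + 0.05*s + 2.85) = -4.5084*s^5 + 10.098*s^4 + 2.3116*s^3 - 23.43*s^2 + 10.8135*s + 21.8025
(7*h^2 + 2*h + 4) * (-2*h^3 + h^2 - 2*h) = -14*h^5 + 3*h^4 - 20*h^3 - 8*h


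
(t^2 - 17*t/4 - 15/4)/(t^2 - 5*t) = (t + 3/4)/t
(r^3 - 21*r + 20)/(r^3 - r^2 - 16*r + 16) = (r + 5)/(r + 4)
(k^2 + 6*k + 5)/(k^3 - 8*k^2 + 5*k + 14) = (k + 5)/(k^2 - 9*k + 14)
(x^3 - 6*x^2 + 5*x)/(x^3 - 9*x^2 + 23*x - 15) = x/(x - 3)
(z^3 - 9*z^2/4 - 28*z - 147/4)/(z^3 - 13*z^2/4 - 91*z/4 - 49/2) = (z + 3)/(z + 2)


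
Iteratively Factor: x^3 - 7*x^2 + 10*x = (x - 5)*(x^2 - 2*x) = x*(x - 5)*(x - 2)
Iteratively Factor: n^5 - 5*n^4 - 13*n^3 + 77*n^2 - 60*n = (n - 3)*(n^4 - 2*n^3 - 19*n^2 + 20*n) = n*(n - 3)*(n^3 - 2*n^2 - 19*n + 20) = n*(n - 3)*(n - 1)*(n^2 - n - 20) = n*(n - 3)*(n - 1)*(n + 4)*(n - 5)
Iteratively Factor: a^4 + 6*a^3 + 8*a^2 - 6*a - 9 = (a + 3)*(a^3 + 3*a^2 - a - 3) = (a - 1)*(a + 3)*(a^2 + 4*a + 3) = (a - 1)*(a + 1)*(a + 3)*(a + 3)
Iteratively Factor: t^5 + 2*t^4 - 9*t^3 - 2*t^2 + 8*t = (t + 4)*(t^4 - 2*t^3 - t^2 + 2*t) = (t + 1)*(t + 4)*(t^3 - 3*t^2 + 2*t) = t*(t + 1)*(t + 4)*(t^2 - 3*t + 2) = t*(t - 1)*(t + 1)*(t + 4)*(t - 2)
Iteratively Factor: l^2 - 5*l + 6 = (l - 2)*(l - 3)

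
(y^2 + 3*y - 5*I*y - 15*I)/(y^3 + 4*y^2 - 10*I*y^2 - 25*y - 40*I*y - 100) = (y + 3)/(y^2 + y*(4 - 5*I) - 20*I)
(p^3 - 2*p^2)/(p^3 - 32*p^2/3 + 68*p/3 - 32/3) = 3*p^2/(3*p^2 - 26*p + 16)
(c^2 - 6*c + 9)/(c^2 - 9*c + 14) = (c^2 - 6*c + 9)/(c^2 - 9*c + 14)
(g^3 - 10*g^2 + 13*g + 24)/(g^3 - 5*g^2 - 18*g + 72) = (g^2 - 7*g - 8)/(g^2 - 2*g - 24)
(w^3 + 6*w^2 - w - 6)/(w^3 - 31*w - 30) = (w^2 + 5*w - 6)/(w^2 - w - 30)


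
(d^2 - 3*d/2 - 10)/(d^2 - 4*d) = (d + 5/2)/d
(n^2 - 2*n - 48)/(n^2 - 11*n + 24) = (n + 6)/(n - 3)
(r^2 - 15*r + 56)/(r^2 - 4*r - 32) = (r - 7)/(r + 4)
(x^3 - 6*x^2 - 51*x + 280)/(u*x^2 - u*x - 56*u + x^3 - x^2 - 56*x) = (x - 5)/(u + x)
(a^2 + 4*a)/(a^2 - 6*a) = (a + 4)/(a - 6)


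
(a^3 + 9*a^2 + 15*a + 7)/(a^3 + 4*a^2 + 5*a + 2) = (a + 7)/(a + 2)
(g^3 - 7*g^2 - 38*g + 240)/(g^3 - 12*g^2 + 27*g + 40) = (g + 6)/(g + 1)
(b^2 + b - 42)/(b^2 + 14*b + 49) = (b - 6)/(b + 7)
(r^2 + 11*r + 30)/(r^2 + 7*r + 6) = (r + 5)/(r + 1)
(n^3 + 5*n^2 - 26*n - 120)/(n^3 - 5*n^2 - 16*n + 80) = (n + 6)/(n - 4)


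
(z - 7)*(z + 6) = z^2 - z - 42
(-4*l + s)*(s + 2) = -4*l*s - 8*l + s^2 + 2*s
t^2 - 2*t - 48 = (t - 8)*(t + 6)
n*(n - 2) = n^2 - 2*n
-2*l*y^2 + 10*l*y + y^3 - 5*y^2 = y*(-2*l + y)*(y - 5)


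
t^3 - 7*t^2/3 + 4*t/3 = t*(t - 4/3)*(t - 1)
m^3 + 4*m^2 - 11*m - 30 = (m - 3)*(m + 2)*(m + 5)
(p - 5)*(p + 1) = p^2 - 4*p - 5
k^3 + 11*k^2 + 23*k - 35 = (k - 1)*(k + 5)*(k + 7)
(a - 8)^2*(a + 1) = a^3 - 15*a^2 + 48*a + 64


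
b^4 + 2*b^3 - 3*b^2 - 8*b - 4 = (b - 2)*(b + 1)^2*(b + 2)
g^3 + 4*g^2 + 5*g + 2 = (g + 1)^2*(g + 2)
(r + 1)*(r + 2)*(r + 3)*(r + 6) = r^4 + 12*r^3 + 47*r^2 + 72*r + 36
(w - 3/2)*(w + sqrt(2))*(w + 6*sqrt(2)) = w^3 - 3*w^2/2 + 7*sqrt(2)*w^2 - 21*sqrt(2)*w/2 + 12*w - 18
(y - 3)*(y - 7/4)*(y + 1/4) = y^3 - 9*y^2/2 + 65*y/16 + 21/16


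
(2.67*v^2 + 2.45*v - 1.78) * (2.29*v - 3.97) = 6.1143*v^3 - 4.9894*v^2 - 13.8027*v + 7.0666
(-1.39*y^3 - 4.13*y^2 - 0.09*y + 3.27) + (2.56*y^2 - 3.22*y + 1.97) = -1.39*y^3 - 1.57*y^2 - 3.31*y + 5.24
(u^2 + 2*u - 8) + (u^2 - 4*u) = 2*u^2 - 2*u - 8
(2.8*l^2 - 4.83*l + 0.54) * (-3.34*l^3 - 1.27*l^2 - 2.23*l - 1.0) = -9.352*l^5 + 12.5762*l^4 - 1.9135*l^3 + 7.2851*l^2 + 3.6258*l - 0.54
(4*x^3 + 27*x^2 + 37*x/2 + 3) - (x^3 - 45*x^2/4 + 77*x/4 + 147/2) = 3*x^3 + 153*x^2/4 - 3*x/4 - 141/2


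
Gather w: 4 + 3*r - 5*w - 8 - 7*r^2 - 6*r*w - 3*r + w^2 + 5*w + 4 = -7*r^2 - 6*r*w + w^2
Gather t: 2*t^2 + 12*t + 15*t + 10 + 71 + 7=2*t^2 + 27*t + 88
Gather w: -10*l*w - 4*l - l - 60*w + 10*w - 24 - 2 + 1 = -5*l + w*(-10*l - 50) - 25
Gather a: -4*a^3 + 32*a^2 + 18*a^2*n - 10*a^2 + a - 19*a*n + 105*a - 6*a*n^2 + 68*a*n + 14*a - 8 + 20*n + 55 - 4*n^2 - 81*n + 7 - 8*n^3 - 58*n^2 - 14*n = -4*a^3 + a^2*(18*n + 22) + a*(-6*n^2 + 49*n + 120) - 8*n^3 - 62*n^2 - 75*n + 54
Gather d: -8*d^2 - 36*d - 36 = -8*d^2 - 36*d - 36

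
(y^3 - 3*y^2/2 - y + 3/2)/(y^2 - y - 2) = (2*y^2 - 5*y + 3)/(2*(y - 2))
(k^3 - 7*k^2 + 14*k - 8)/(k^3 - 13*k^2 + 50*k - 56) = (k - 1)/(k - 7)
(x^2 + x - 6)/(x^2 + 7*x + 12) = (x - 2)/(x + 4)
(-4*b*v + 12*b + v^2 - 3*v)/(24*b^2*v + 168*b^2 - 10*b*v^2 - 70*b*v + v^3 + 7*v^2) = (v - 3)/(-6*b*v - 42*b + v^2 + 7*v)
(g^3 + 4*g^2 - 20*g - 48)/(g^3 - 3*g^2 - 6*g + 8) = (g + 6)/(g - 1)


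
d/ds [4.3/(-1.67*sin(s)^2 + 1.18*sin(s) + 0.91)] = (14.362*sin(s) - 5.074)*cos(s)/(-1.67*sin(s)^2 + 1.18*sin(s) + 0.91)^2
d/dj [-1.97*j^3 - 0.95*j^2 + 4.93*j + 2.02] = -5.91*j^2 - 1.9*j + 4.93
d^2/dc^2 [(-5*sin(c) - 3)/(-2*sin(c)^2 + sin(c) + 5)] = (20*sin(c)^5 + 58*sin(c)^4 + 242*sin(c)^3 + 26*sin(c)^2 - 154*sin(c) - 16)/(sin(c) + cos(2*c) + 4)^3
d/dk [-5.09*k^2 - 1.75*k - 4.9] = -10.18*k - 1.75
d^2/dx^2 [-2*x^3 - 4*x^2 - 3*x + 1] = -12*x - 8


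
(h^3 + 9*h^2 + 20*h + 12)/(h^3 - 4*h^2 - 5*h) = (h^2 + 8*h + 12)/(h*(h - 5))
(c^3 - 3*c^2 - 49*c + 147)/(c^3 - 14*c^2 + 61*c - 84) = (c + 7)/(c - 4)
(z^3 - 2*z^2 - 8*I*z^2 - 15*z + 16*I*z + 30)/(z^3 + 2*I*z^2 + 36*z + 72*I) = (z^3 + z^2*(-2 - 8*I) + z*(-15 + 16*I) + 30)/(z^3 + 2*I*z^2 + 36*z + 72*I)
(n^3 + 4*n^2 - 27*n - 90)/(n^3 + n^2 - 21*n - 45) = (n + 6)/(n + 3)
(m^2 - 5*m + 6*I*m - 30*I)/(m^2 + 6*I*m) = (m - 5)/m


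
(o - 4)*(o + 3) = o^2 - o - 12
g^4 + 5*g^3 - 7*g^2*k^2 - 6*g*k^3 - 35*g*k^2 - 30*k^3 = (g + 5)*(g - 3*k)*(g + k)*(g + 2*k)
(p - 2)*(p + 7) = p^2 + 5*p - 14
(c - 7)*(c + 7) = c^2 - 49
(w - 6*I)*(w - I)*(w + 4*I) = w^3 - 3*I*w^2 + 22*w - 24*I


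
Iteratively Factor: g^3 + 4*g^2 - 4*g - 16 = (g + 4)*(g^2 - 4) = (g - 2)*(g + 4)*(g + 2)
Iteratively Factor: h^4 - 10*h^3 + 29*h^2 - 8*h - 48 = (h + 1)*(h^3 - 11*h^2 + 40*h - 48) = (h - 4)*(h + 1)*(h^2 - 7*h + 12) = (h - 4)*(h - 3)*(h + 1)*(h - 4)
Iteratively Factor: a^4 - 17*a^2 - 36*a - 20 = (a + 2)*(a^3 - 2*a^2 - 13*a - 10) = (a + 1)*(a + 2)*(a^2 - 3*a - 10) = (a - 5)*(a + 1)*(a + 2)*(a + 2)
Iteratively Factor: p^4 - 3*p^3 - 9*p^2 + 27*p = (p + 3)*(p^3 - 6*p^2 + 9*p) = (p - 3)*(p + 3)*(p^2 - 3*p) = p*(p - 3)*(p + 3)*(p - 3)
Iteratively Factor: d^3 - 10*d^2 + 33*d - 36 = (d - 4)*(d^2 - 6*d + 9) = (d - 4)*(d - 3)*(d - 3)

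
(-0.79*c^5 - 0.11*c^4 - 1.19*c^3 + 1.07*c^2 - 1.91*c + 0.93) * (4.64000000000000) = -3.6656*c^5 - 0.5104*c^4 - 5.5216*c^3 + 4.9648*c^2 - 8.8624*c + 4.3152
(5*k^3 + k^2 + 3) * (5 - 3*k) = -15*k^4 + 22*k^3 + 5*k^2 - 9*k + 15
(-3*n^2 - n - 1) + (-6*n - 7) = -3*n^2 - 7*n - 8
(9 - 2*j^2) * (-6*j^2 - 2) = 12*j^4 - 50*j^2 - 18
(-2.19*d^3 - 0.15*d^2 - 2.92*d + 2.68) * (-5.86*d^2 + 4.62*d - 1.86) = 12.8334*d^5 - 9.2388*d^4 + 20.4916*d^3 - 28.9162*d^2 + 17.8128*d - 4.9848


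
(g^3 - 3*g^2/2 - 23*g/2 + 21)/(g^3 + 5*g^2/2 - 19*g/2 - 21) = (g - 2)/(g + 2)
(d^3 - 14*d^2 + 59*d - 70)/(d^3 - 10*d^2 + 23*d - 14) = (d - 5)/(d - 1)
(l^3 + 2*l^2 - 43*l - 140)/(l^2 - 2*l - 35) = l + 4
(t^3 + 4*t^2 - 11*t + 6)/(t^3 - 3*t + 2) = (t + 6)/(t + 2)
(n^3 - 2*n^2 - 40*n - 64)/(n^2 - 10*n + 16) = (n^2 + 6*n + 8)/(n - 2)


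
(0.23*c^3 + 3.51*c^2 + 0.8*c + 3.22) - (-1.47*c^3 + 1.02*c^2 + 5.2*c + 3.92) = 1.7*c^3 + 2.49*c^2 - 4.4*c - 0.7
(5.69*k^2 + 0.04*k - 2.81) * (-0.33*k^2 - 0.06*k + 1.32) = -1.8777*k^4 - 0.3546*k^3 + 8.4357*k^2 + 0.2214*k - 3.7092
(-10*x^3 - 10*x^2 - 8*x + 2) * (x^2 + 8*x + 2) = -10*x^5 - 90*x^4 - 108*x^3 - 82*x^2 + 4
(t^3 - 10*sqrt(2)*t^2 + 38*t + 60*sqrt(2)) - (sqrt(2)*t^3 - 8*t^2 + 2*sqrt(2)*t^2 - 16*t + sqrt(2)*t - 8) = -sqrt(2)*t^3 + t^3 - 12*sqrt(2)*t^2 + 8*t^2 - sqrt(2)*t + 54*t + 8 + 60*sqrt(2)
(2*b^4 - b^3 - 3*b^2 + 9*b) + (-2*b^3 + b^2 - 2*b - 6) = 2*b^4 - 3*b^3 - 2*b^2 + 7*b - 6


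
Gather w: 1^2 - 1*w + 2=3 - w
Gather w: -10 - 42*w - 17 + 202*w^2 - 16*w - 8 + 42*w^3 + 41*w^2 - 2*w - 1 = 42*w^3 + 243*w^2 - 60*w - 36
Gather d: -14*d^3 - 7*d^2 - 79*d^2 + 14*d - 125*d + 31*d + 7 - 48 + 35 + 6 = -14*d^3 - 86*d^2 - 80*d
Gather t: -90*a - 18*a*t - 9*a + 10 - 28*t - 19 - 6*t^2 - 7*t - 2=-99*a - 6*t^2 + t*(-18*a - 35) - 11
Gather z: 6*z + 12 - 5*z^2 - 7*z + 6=-5*z^2 - z + 18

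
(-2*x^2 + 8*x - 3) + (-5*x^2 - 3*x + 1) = -7*x^2 + 5*x - 2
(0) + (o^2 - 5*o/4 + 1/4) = o^2 - 5*o/4 + 1/4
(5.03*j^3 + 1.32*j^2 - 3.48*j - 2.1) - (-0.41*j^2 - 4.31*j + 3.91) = 5.03*j^3 + 1.73*j^2 + 0.83*j - 6.01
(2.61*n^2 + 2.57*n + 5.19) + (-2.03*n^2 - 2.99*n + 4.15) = 0.58*n^2 - 0.42*n + 9.34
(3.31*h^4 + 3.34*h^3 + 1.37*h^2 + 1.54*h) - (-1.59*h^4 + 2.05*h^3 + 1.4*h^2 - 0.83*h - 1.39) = 4.9*h^4 + 1.29*h^3 - 0.0299999999999998*h^2 + 2.37*h + 1.39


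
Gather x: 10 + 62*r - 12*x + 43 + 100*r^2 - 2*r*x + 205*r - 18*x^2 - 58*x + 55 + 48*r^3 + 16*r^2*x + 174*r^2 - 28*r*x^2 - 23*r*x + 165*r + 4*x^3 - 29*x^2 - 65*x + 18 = 48*r^3 + 274*r^2 + 432*r + 4*x^3 + x^2*(-28*r - 47) + x*(16*r^2 - 25*r - 135) + 126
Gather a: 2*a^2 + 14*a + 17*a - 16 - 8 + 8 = 2*a^2 + 31*a - 16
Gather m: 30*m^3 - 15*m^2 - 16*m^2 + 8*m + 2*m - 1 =30*m^3 - 31*m^2 + 10*m - 1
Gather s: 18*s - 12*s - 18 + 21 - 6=6*s - 3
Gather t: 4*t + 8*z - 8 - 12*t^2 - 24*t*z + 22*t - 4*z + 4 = -12*t^2 + t*(26 - 24*z) + 4*z - 4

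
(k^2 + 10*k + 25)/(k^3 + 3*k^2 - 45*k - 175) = 1/(k - 7)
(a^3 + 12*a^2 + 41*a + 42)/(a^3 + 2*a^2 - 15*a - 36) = (a^2 + 9*a + 14)/(a^2 - a - 12)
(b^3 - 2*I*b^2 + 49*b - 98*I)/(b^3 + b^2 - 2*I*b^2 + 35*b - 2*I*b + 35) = (b^2 + 5*I*b + 14)/(b^2 + b*(1 + 5*I) + 5*I)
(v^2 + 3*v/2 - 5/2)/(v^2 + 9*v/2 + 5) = (v - 1)/(v + 2)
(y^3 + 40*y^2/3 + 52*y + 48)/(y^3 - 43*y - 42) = (y^2 + 22*y/3 + 8)/(y^2 - 6*y - 7)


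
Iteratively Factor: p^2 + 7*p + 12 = (p + 3)*(p + 4)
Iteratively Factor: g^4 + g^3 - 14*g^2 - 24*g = (g)*(g^3 + g^2 - 14*g - 24) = g*(g + 3)*(g^2 - 2*g - 8) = g*(g + 2)*(g + 3)*(g - 4)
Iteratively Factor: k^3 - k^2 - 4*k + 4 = (k + 2)*(k^2 - 3*k + 2) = (k - 1)*(k + 2)*(k - 2)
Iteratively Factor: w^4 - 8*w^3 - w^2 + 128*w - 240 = (w - 3)*(w^3 - 5*w^2 - 16*w + 80) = (w - 5)*(w - 3)*(w^2 - 16) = (w - 5)*(w - 3)*(w + 4)*(w - 4)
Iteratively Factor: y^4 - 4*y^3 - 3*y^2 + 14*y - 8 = (y + 2)*(y^3 - 6*y^2 + 9*y - 4) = (y - 1)*(y + 2)*(y^2 - 5*y + 4) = (y - 4)*(y - 1)*(y + 2)*(y - 1)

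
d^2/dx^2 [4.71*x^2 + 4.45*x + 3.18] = 9.42000000000000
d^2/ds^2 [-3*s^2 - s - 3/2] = -6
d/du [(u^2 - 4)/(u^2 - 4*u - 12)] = -4/(u^2 - 12*u + 36)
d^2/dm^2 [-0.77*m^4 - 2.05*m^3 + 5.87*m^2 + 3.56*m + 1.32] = -9.24*m^2 - 12.3*m + 11.74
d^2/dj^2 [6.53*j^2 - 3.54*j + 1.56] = 13.0600000000000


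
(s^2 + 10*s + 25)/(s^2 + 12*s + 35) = (s + 5)/(s + 7)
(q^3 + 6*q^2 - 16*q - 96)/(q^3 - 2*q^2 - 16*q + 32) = (q + 6)/(q - 2)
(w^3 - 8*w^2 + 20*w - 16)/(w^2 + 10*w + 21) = (w^3 - 8*w^2 + 20*w - 16)/(w^2 + 10*w + 21)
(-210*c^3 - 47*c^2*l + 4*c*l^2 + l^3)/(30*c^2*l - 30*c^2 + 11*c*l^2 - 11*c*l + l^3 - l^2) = (-7*c + l)/(l - 1)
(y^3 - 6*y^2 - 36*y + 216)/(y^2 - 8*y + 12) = (y^2 - 36)/(y - 2)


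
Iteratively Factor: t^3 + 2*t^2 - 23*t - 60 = (t - 5)*(t^2 + 7*t + 12) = (t - 5)*(t + 4)*(t + 3)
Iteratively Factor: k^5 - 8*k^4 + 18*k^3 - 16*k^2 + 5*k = (k - 5)*(k^4 - 3*k^3 + 3*k^2 - k) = (k - 5)*(k - 1)*(k^3 - 2*k^2 + k) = (k - 5)*(k - 1)^2*(k^2 - k) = k*(k - 5)*(k - 1)^2*(k - 1)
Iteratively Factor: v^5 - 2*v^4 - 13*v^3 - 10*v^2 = (v + 2)*(v^4 - 4*v^3 - 5*v^2) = (v + 1)*(v + 2)*(v^3 - 5*v^2) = v*(v + 1)*(v + 2)*(v^2 - 5*v) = v*(v - 5)*(v + 1)*(v + 2)*(v)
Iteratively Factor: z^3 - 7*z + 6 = (z + 3)*(z^2 - 3*z + 2) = (z - 2)*(z + 3)*(z - 1)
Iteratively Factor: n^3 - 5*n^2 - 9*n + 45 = (n - 3)*(n^2 - 2*n - 15) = (n - 5)*(n - 3)*(n + 3)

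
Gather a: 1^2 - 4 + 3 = 0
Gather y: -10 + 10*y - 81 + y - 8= 11*y - 99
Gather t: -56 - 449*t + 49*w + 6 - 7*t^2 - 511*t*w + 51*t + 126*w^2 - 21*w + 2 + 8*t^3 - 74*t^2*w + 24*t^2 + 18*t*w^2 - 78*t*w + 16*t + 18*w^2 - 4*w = 8*t^3 + t^2*(17 - 74*w) + t*(18*w^2 - 589*w - 382) + 144*w^2 + 24*w - 48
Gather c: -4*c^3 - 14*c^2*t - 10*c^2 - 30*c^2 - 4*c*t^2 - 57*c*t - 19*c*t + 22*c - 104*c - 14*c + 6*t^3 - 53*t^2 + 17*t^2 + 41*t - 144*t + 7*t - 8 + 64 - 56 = -4*c^3 + c^2*(-14*t - 40) + c*(-4*t^2 - 76*t - 96) + 6*t^3 - 36*t^2 - 96*t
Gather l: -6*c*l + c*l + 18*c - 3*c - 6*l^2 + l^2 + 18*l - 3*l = 15*c - 5*l^2 + l*(15 - 5*c)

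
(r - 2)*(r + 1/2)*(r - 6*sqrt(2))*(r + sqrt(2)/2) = r^4 - 11*sqrt(2)*r^3/2 - 3*r^3/2 - 7*r^2 + 33*sqrt(2)*r^2/4 + 11*sqrt(2)*r/2 + 9*r + 6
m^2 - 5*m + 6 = (m - 3)*(m - 2)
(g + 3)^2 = g^2 + 6*g + 9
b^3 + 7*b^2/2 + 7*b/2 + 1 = (b + 1/2)*(b + 1)*(b + 2)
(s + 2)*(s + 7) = s^2 + 9*s + 14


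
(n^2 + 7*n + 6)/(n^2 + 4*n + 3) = (n + 6)/(n + 3)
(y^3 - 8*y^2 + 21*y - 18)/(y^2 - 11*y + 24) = (y^2 - 5*y + 6)/(y - 8)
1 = 1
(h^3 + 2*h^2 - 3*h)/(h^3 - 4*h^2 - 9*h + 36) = h*(h - 1)/(h^2 - 7*h + 12)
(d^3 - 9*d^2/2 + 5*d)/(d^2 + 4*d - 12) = d*(2*d - 5)/(2*(d + 6))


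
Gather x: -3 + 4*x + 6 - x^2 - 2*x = -x^2 + 2*x + 3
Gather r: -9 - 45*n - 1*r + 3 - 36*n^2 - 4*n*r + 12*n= -36*n^2 - 33*n + r*(-4*n - 1) - 6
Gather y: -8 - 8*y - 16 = -8*y - 24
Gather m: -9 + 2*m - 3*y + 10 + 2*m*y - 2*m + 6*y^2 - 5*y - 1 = 2*m*y + 6*y^2 - 8*y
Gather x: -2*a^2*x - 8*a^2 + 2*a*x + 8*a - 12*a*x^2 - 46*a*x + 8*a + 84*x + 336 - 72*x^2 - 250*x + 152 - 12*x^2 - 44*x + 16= -8*a^2 + 16*a + x^2*(-12*a - 84) + x*(-2*a^2 - 44*a - 210) + 504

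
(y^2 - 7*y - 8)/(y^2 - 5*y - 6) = (y - 8)/(y - 6)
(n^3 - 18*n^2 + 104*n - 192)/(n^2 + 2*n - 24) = (n^2 - 14*n + 48)/(n + 6)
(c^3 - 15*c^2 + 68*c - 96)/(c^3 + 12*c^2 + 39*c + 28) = (c^3 - 15*c^2 + 68*c - 96)/(c^3 + 12*c^2 + 39*c + 28)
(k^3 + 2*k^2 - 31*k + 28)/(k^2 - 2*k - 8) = (k^2 + 6*k - 7)/(k + 2)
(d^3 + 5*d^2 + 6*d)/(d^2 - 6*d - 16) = d*(d + 3)/(d - 8)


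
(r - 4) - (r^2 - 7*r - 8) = -r^2 + 8*r + 4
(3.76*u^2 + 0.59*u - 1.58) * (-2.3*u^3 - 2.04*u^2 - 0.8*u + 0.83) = -8.648*u^5 - 9.0274*u^4 - 0.5776*u^3 + 5.872*u^2 + 1.7537*u - 1.3114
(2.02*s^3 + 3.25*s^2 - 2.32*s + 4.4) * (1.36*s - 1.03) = 2.7472*s^4 + 2.3394*s^3 - 6.5027*s^2 + 8.3736*s - 4.532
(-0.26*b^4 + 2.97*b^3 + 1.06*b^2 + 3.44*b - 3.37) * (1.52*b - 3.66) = -0.3952*b^5 + 5.466*b^4 - 9.259*b^3 + 1.3492*b^2 - 17.7128*b + 12.3342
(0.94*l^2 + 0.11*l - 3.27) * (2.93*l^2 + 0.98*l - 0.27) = 2.7542*l^4 + 1.2435*l^3 - 9.7271*l^2 - 3.2343*l + 0.8829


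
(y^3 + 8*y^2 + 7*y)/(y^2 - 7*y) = (y^2 + 8*y + 7)/(y - 7)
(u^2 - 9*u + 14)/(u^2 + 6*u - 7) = (u^2 - 9*u + 14)/(u^2 + 6*u - 7)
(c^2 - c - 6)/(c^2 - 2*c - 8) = (c - 3)/(c - 4)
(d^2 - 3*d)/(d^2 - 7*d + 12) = d/(d - 4)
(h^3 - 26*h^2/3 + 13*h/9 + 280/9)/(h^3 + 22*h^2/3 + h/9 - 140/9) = (3*h^2 - 31*h + 56)/(3*h^2 + 17*h - 28)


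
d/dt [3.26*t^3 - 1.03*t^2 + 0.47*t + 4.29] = 9.78*t^2 - 2.06*t + 0.47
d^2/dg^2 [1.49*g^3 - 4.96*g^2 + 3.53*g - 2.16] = 8.94*g - 9.92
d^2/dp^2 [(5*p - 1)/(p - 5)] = 48/(p - 5)^3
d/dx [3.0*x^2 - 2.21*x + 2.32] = 6.0*x - 2.21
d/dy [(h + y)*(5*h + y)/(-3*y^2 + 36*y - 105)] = 2*((h + y)*(5*h + y)*(y - 6) - (3*h + y)*(y^2 - 12*y + 35))/(3*(y^2 - 12*y + 35)^2)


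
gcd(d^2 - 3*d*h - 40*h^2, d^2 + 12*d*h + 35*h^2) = d + 5*h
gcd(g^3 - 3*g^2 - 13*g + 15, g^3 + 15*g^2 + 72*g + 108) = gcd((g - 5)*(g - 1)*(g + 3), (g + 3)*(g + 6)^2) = g + 3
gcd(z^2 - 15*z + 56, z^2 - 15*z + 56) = z^2 - 15*z + 56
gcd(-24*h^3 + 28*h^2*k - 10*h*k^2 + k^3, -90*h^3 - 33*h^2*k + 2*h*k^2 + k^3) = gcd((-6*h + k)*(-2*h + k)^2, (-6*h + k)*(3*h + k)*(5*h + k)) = 6*h - k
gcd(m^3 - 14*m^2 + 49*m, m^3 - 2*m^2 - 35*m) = m^2 - 7*m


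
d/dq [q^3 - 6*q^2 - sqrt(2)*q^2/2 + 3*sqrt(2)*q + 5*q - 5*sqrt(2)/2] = 3*q^2 - 12*q - sqrt(2)*q + 3*sqrt(2) + 5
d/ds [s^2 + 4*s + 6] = 2*s + 4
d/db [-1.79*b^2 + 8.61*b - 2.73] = 8.61 - 3.58*b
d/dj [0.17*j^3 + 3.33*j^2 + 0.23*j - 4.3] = 0.51*j^2 + 6.66*j + 0.23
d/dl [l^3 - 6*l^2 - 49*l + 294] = 3*l^2 - 12*l - 49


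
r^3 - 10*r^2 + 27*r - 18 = (r - 6)*(r - 3)*(r - 1)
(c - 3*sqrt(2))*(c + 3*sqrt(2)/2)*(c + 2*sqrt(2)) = c^3 + sqrt(2)*c^2/2 - 15*c - 18*sqrt(2)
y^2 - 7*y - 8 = (y - 8)*(y + 1)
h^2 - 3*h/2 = h*(h - 3/2)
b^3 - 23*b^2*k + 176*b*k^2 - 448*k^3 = (b - 8*k)^2*(b - 7*k)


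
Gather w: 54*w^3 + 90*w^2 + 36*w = 54*w^3 + 90*w^2 + 36*w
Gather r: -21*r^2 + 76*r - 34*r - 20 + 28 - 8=-21*r^2 + 42*r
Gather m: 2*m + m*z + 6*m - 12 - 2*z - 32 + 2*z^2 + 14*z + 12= m*(z + 8) + 2*z^2 + 12*z - 32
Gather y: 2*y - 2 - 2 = 2*y - 4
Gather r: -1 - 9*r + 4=3 - 9*r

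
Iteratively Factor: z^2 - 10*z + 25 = (z - 5)*(z - 5)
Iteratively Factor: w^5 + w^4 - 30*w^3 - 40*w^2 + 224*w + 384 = (w + 3)*(w^4 - 2*w^3 - 24*w^2 + 32*w + 128) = (w + 3)*(w + 4)*(w^3 - 6*w^2 + 32) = (w - 4)*(w + 3)*(w + 4)*(w^2 - 2*w - 8) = (w - 4)*(w + 2)*(w + 3)*(w + 4)*(w - 4)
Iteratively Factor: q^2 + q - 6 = (q - 2)*(q + 3)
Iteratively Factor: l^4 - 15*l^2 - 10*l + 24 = (l + 2)*(l^3 - 2*l^2 - 11*l + 12) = (l - 4)*(l + 2)*(l^2 + 2*l - 3) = (l - 4)*(l - 1)*(l + 2)*(l + 3)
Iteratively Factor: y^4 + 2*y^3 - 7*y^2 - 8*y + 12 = (y - 1)*(y^3 + 3*y^2 - 4*y - 12) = (y - 2)*(y - 1)*(y^2 + 5*y + 6) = (y - 2)*(y - 1)*(y + 2)*(y + 3)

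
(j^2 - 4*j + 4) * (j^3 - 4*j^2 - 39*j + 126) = j^5 - 8*j^4 - 19*j^3 + 266*j^2 - 660*j + 504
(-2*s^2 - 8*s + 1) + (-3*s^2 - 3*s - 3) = -5*s^2 - 11*s - 2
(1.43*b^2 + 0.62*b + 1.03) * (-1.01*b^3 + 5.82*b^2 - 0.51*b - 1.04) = -1.4443*b^5 + 7.6964*b^4 + 1.8388*b^3 + 4.1912*b^2 - 1.1701*b - 1.0712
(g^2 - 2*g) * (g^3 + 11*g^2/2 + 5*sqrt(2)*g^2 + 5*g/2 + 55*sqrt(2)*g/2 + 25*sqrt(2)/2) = g^5 + 7*g^4/2 + 5*sqrt(2)*g^4 - 17*g^3/2 + 35*sqrt(2)*g^3/2 - 85*sqrt(2)*g^2/2 - 5*g^2 - 25*sqrt(2)*g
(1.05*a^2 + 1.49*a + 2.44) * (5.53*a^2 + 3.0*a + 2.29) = 5.8065*a^4 + 11.3897*a^3 + 20.3677*a^2 + 10.7321*a + 5.5876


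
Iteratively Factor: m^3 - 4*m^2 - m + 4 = (m - 1)*(m^2 - 3*m - 4) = (m - 1)*(m + 1)*(m - 4)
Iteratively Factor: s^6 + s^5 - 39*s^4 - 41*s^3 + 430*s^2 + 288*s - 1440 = (s + 4)*(s^5 - 3*s^4 - 27*s^3 + 67*s^2 + 162*s - 360) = (s + 4)^2*(s^4 - 7*s^3 + s^2 + 63*s - 90) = (s - 2)*(s + 4)^2*(s^3 - 5*s^2 - 9*s + 45) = (s - 2)*(s + 3)*(s + 4)^2*(s^2 - 8*s + 15) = (s - 3)*(s - 2)*(s + 3)*(s + 4)^2*(s - 5)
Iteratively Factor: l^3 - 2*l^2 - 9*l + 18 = (l - 2)*(l^2 - 9) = (l - 3)*(l - 2)*(l + 3)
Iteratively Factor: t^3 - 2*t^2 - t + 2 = (t - 1)*(t^2 - t - 2) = (t - 1)*(t + 1)*(t - 2)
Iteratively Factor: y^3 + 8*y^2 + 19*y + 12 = (y + 4)*(y^2 + 4*y + 3) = (y + 1)*(y + 4)*(y + 3)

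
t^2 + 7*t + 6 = (t + 1)*(t + 6)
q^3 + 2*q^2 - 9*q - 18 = (q - 3)*(q + 2)*(q + 3)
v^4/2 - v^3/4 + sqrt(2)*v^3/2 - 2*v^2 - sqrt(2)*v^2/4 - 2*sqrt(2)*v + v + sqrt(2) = (v/2 + 1)*(v - 2)*(v - 1/2)*(v + sqrt(2))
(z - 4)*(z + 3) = z^2 - z - 12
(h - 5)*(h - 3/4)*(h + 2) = h^3 - 15*h^2/4 - 31*h/4 + 15/2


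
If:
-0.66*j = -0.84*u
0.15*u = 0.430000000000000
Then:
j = 3.65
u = 2.87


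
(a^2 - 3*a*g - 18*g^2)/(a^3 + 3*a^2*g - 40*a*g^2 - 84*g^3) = (a + 3*g)/(a^2 + 9*a*g + 14*g^2)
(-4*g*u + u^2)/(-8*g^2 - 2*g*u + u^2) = u/(2*g + u)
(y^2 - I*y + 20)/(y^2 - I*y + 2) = (y^2 - I*y + 20)/(y^2 - I*y + 2)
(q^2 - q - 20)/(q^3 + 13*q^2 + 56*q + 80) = (q - 5)/(q^2 + 9*q + 20)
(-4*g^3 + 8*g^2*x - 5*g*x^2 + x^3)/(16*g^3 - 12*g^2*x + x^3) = (-g + x)/(4*g + x)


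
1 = 1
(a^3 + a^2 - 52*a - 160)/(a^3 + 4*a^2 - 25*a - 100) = (a - 8)/(a - 5)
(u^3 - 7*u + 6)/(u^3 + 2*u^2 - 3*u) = (u - 2)/u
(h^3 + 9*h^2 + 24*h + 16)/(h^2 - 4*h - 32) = (h^2 + 5*h + 4)/(h - 8)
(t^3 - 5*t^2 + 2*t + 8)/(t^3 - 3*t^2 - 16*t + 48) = (t^2 - t - 2)/(t^2 + t - 12)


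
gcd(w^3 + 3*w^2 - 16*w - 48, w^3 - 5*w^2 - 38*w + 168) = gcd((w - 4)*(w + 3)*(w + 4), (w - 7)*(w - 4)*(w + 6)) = w - 4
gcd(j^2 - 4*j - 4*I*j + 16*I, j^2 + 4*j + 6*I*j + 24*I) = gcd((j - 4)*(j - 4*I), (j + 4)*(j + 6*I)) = 1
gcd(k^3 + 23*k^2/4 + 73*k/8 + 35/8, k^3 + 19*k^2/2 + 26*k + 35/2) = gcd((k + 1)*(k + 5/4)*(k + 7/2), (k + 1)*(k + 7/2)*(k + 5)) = k^2 + 9*k/2 + 7/2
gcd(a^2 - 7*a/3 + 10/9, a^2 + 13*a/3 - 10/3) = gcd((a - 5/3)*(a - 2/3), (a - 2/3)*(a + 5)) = a - 2/3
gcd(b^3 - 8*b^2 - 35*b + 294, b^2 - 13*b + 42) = b - 7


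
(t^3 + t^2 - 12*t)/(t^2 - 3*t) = t + 4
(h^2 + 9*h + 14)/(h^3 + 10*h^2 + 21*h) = (h + 2)/(h*(h + 3))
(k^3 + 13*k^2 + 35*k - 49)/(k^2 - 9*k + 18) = (k^3 + 13*k^2 + 35*k - 49)/(k^2 - 9*k + 18)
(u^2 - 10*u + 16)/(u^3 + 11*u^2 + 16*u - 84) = (u - 8)/(u^2 + 13*u + 42)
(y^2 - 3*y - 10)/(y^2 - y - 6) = (y - 5)/(y - 3)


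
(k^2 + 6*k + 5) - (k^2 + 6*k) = 5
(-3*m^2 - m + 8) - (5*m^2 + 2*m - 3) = -8*m^2 - 3*m + 11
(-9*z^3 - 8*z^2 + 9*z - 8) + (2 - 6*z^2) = -9*z^3 - 14*z^2 + 9*z - 6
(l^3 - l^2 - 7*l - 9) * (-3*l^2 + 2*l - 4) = -3*l^5 + 5*l^4 + 15*l^3 + 17*l^2 + 10*l + 36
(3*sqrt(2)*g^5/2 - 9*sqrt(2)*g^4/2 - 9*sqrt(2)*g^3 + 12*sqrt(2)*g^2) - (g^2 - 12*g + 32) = 3*sqrt(2)*g^5/2 - 9*sqrt(2)*g^4/2 - 9*sqrt(2)*g^3 - g^2 + 12*sqrt(2)*g^2 + 12*g - 32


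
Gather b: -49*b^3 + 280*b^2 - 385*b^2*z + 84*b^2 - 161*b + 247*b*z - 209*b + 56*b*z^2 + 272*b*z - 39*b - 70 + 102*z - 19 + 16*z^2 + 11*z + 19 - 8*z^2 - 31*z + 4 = -49*b^3 + b^2*(364 - 385*z) + b*(56*z^2 + 519*z - 409) + 8*z^2 + 82*z - 66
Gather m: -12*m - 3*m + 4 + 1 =5 - 15*m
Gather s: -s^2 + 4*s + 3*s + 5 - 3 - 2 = -s^2 + 7*s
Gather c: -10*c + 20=20 - 10*c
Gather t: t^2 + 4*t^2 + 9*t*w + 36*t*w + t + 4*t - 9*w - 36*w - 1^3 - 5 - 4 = 5*t^2 + t*(45*w + 5) - 45*w - 10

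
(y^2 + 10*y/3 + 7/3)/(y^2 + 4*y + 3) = (y + 7/3)/(y + 3)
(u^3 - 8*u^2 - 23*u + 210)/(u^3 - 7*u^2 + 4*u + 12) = (u^2 - 2*u - 35)/(u^2 - u - 2)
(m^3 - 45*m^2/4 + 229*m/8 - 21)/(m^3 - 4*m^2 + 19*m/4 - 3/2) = (4*m^2 - 39*m + 56)/(2*(2*m^2 - 5*m + 2))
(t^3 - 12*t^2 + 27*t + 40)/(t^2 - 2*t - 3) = (t^2 - 13*t + 40)/(t - 3)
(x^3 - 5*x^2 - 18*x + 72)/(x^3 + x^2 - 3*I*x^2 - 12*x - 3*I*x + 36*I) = (x - 6)/(x - 3*I)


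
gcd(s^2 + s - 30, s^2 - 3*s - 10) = s - 5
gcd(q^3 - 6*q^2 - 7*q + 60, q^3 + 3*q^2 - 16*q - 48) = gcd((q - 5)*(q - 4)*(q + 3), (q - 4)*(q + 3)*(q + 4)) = q^2 - q - 12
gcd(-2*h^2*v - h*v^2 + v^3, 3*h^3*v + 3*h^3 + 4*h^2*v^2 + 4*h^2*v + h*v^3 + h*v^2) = h + v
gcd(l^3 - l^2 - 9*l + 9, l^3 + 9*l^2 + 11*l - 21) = l^2 + 2*l - 3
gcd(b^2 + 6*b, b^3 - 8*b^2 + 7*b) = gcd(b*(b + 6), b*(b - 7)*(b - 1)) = b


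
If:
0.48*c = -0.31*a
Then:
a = -1.54838709677419*c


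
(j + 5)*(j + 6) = j^2 + 11*j + 30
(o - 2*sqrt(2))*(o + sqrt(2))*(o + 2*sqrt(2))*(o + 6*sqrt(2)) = o^4 + 7*sqrt(2)*o^3 + 4*o^2 - 56*sqrt(2)*o - 96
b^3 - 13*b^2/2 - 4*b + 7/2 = (b - 7)*(b - 1/2)*(b + 1)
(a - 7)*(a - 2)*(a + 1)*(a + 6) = a^4 - 2*a^3 - 43*a^2 + 44*a + 84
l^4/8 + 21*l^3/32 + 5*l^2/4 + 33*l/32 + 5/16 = (l/4 + 1/2)*(l/2 + 1/2)*(l + 1)*(l + 5/4)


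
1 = 1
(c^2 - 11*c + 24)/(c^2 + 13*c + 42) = (c^2 - 11*c + 24)/(c^2 + 13*c + 42)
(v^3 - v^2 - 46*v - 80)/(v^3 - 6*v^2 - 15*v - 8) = (v^2 + 7*v + 10)/(v^2 + 2*v + 1)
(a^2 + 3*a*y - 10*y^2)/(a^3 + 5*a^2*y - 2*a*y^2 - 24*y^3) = (a + 5*y)/(a^2 + 7*a*y + 12*y^2)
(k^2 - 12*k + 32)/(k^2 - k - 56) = (k - 4)/(k + 7)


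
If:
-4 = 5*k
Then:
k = -4/5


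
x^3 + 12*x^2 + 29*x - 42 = (x - 1)*(x + 6)*(x + 7)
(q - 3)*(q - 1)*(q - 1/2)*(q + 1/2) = q^4 - 4*q^3 + 11*q^2/4 + q - 3/4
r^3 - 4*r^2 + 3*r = r*(r - 3)*(r - 1)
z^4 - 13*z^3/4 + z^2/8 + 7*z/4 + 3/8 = (z - 3)*(z - 1)*(z + 1/4)*(z + 1/2)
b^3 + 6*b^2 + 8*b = b*(b + 2)*(b + 4)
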